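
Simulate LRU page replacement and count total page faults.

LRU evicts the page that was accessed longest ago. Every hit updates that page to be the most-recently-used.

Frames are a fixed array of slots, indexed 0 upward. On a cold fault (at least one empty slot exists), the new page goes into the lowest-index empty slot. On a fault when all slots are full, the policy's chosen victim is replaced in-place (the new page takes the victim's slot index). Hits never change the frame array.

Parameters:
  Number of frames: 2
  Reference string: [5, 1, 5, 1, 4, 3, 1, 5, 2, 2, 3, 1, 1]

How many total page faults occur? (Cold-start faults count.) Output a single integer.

Answer: 9

Derivation:
Step 0: ref 5 → FAULT, frames=[5,-]
Step 1: ref 1 → FAULT, frames=[5,1]
Step 2: ref 5 → HIT, frames=[5,1]
Step 3: ref 1 → HIT, frames=[5,1]
Step 4: ref 4 → FAULT (evict 5), frames=[4,1]
Step 5: ref 3 → FAULT (evict 1), frames=[4,3]
Step 6: ref 1 → FAULT (evict 4), frames=[1,3]
Step 7: ref 5 → FAULT (evict 3), frames=[1,5]
Step 8: ref 2 → FAULT (evict 1), frames=[2,5]
Step 9: ref 2 → HIT, frames=[2,5]
Step 10: ref 3 → FAULT (evict 5), frames=[2,3]
Step 11: ref 1 → FAULT (evict 2), frames=[1,3]
Step 12: ref 1 → HIT, frames=[1,3]
Total faults: 9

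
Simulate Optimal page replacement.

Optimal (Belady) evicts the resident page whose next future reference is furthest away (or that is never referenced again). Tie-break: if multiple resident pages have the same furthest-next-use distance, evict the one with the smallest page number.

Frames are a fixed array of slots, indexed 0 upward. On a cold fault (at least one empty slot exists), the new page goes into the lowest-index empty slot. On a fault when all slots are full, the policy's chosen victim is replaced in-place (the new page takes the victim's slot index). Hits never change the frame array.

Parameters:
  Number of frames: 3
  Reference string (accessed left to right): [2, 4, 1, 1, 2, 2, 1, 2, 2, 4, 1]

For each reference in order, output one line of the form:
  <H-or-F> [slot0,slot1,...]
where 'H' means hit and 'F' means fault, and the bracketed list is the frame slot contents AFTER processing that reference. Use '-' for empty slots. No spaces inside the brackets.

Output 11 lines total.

F [2,-,-]
F [2,4,-]
F [2,4,1]
H [2,4,1]
H [2,4,1]
H [2,4,1]
H [2,4,1]
H [2,4,1]
H [2,4,1]
H [2,4,1]
H [2,4,1]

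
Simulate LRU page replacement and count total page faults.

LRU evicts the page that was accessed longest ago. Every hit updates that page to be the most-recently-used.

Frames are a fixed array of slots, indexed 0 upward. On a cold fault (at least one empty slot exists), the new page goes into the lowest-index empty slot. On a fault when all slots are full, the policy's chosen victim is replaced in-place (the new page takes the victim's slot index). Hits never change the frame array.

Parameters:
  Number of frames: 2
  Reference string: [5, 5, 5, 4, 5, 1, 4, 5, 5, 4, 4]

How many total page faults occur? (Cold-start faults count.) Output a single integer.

Step 0: ref 5 → FAULT, frames=[5,-]
Step 1: ref 5 → HIT, frames=[5,-]
Step 2: ref 5 → HIT, frames=[5,-]
Step 3: ref 4 → FAULT, frames=[5,4]
Step 4: ref 5 → HIT, frames=[5,4]
Step 5: ref 1 → FAULT (evict 4), frames=[5,1]
Step 6: ref 4 → FAULT (evict 5), frames=[4,1]
Step 7: ref 5 → FAULT (evict 1), frames=[4,5]
Step 8: ref 5 → HIT, frames=[4,5]
Step 9: ref 4 → HIT, frames=[4,5]
Step 10: ref 4 → HIT, frames=[4,5]
Total faults: 5

Answer: 5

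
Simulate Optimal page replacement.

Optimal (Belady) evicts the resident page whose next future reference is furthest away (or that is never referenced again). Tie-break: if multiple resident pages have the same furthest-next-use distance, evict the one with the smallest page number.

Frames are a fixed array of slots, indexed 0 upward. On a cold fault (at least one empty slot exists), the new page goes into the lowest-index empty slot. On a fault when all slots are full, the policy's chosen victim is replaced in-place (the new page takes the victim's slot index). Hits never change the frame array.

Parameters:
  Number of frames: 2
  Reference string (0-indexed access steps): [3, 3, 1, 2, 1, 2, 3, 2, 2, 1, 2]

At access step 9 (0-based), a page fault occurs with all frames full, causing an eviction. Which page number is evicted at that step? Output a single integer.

Step 0: ref 3 -> FAULT, frames=[3,-]
Step 1: ref 3 -> HIT, frames=[3,-]
Step 2: ref 1 -> FAULT, frames=[3,1]
Step 3: ref 2 -> FAULT, evict 3, frames=[2,1]
Step 4: ref 1 -> HIT, frames=[2,1]
Step 5: ref 2 -> HIT, frames=[2,1]
Step 6: ref 3 -> FAULT, evict 1, frames=[2,3]
Step 7: ref 2 -> HIT, frames=[2,3]
Step 8: ref 2 -> HIT, frames=[2,3]
Step 9: ref 1 -> FAULT, evict 3, frames=[2,1]
At step 9: evicted page 3

Answer: 3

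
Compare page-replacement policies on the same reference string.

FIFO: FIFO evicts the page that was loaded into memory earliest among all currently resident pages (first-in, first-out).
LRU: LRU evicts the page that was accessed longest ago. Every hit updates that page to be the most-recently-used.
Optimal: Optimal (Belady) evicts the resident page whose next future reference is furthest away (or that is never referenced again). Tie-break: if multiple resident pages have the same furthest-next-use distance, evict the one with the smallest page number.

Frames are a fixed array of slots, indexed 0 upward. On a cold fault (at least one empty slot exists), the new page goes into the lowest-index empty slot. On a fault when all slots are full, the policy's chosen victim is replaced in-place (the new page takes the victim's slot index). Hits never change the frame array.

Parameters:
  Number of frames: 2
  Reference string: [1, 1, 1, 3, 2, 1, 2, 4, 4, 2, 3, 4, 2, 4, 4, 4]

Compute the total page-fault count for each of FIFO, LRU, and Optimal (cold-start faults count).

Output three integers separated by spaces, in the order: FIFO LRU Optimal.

--- FIFO ---
  step 0: ref 1 -> FAULT, frames=[1,-] (faults so far: 1)
  step 1: ref 1 -> HIT, frames=[1,-] (faults so far: 1)
  step 2: ref 1 -> HIT, frames=[1,-] (faults so far: 1)
  step 3: ref 3 -> FAULT, frames=[1,3] (faults so far: 2)
  step 4: ref 2 -> FAULT, evict 1, frames=[2,3] (faults so far: 3)
  step 5: ref 1 -> FAULT, evict 3, frames=[2,1] (faults so far: 4)
  step 6: ref 2 -> HIT, frames=[2,1] (faults so far: 4)
  step 7: ref 4 -> FAULT, evict 2, frames=[4,1] (faults so far: 5)
  step 8: ref 4 -> HIT, frames=[4,1] (faults so far: 5)
  step 9: ref 2 -> FAULT, evict 1, frames=[4,2] (faults so far: 6)
  step 10: ref 3 -> FAULT, evict 4, frames=[3,2] (faults so far: 7)
  step 11: ref 4 -> FAULT, evict 2, frames=[3,4] (faults so far: 8)
  step 12: ref 2 -> FAULT, evict 3, frames=[2,4] (faults so far: 9)
  step 13: ref 4 -> HIT, frames=[2,4] (faults so far: 9)
  step 14: ref 4 -> HIT, frames=[2,4] (faults so far: 9)
  step 15: ref 4 -> HIT, frames=[2,4] (faults so far: 9)
  FIFO total faults: 9
--- LRU ---
  step 0: ref 1 -> FAULT, frames=[1,-] (faults so far: 1)
  step 1: ref 1 -> HIT, frames=[1,-] (faults so far: 1)
  step 2: ref 1 -> HIT, frames=[1,-] (faults so far: 1)
  step 3: ref 3 -> FAULT, frames=[1,3] (faults so far: 2)
  step 4: ref 2 -> FAULT, evict 1, frames=[2,3] (faults so far: 3)
  step 5: ref 1 -> FAULT, evict 3, frames=[2,1] (faults so far: 4)
  step 6: ref 2 -> HIT, frames=[2,1] (faults so far: 4)
  step 7: ref 4 -> FAULT, evict 1, frames=[2,4] (faults so far: 5)
  step 8: ref 4 -> HIT, frames=[2,4] (faults so far: 5)
  step 9: ref 2 -> HIT, frames=[2,4] (faults so far: 5)
  step 10: ref 3 -> FAULT, evict 4, frames=[2,3] (faults so far: 6)
  step 11: ref 4 -> FAULT, evict 2, frames=[4,3] (faults so far: 7)
  step 12: ref 2 -> FAULT, evict 3, frames=[4,2] (faults so far: 8)
  step 13: ref 4 -> HIT, frames=[4,2] (faults so far: 8)
  step 14: ref 4 -> HIT, frames=[4,2] (faults so far: 8)
  step 15: ref 4 -> HIT, frames=[4,2] (faults so far: 8)
  LRU total faults: 8
--- Optimal ---
  step 0: ref 1 -> FAULT, frames=[1,-] (faults so far: 1)
  step 1: ref 1 -> HIT, frames=[1,-] (faults so far: 1)
  step 2: ref 1 -> HIT, frames=[1,-] (faults so far: 1)
  step 3: ref 3 -> FAULT, frames=[1,3] (faults so far: 2)
  step 4: ref 2 -> FAULT, evict 3, frames=[1,2] (faults so far: 3)
  step 5: ref 1 -> HIT, frames=[1,2] (faults so far: 3)
  step 6: ref 2 -> HIT, frames=[1,2] (faults so far: 3)
  step 7: ref 4 -> FAULT, evict 1, frames=[4,2] (faults so far: 4)
  step 8: ref 4 -> HIT, frames=[4,2] (faults so far: 4)
  step 9: ref 2 -> HIT, frames=[4,2] (faults so far: 4)
  step 10: ref 3 -> FAULT, evict 2, frames=[4,3] (faults so far: 5)
  step 11: ref 4 -> HIT, frames=[4,3] (faults so far: 5)
  step 12: ref 2 -> FAULT, evict 3, frames=[4,2] (faults so far: 6)
  step 13: ref 4 -> HIT, frames=[4,2] (faults so far: 6)
  step 14: ref 4 -> HIT, frames=[4,2] (faults so far: 6)
  step 15: ref 4 -> HIT, frames=[4,2] (faults so far: 6)
  Optimal total faults: 6

Answer: 9 8 6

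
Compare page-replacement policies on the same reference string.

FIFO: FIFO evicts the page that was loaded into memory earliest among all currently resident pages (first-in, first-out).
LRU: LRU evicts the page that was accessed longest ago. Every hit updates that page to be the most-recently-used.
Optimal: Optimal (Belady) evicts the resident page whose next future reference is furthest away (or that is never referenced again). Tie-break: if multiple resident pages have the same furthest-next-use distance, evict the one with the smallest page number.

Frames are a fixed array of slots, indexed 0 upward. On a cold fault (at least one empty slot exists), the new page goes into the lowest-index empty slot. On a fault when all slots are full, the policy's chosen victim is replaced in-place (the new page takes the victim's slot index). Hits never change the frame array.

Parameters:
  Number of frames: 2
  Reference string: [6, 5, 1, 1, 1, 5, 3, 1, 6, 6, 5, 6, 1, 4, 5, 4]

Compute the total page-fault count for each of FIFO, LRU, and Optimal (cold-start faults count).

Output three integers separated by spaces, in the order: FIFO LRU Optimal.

Answer: 9 10 8

Derivation:
--- FIFO ---
  step 0: ref 6 -> FAULT, frames=[6,-] (faults so far: 1)
  step 1: ref 5 -> FAULT, frames=[6,5] (faults so far: 2)
  step 2: ref 1 -> FAULT, evict 6, frames=[1,5] (faults so far: 3)
  step 3: ref 1 -> HIT, frames=[1,5] (faults so far: 3)
  step 4: ref 1 -> HIT, frames=[1,5] (faults so far: 3)
  step 5: ref 5 -> HIT, frames=[1,5] (faults so far: 3)
  step 6: ref 3 -> FAULT, evict 5, frames=[1,3] (faults so far: 4)
  step 7: ref 1 -> HIT, frames=[1,3] (faults so far: 4)
  step 8: ref 6 -> FAULT, evict 1, frames=[6,3] (faults so far: 5)
  step 9: ref 6 -> HIT, frames=[6,3] (faults so far: 5)
  step 10: ref 5 -> FAULT, evict 3, frames=[6,5] (faults so far: 6)
  step 11: ref 6 -> HIT, frames=[6,5] (faults so far: 6)
  step 12: ref 1 -> FAULT, evict 6, frames=[1,5] (faults so far: 7)
  step 13: ref 4 -> FAULT, evict 5, frames=[1,4] (faults so far: 8)
  step 14: ref 5 -> FAULT, evict 1, frames=[5,4] (faults so far: 9)
  step 15: ref 4 -> HIT, frames=[5,4] (faults so far: 9)
  FIFO total faults: 9
--- LRU ---
  step 0: ref 6 -> FAULT, frames=[6,-] (faults so far: 1)
  step 1: ref 5 -> FAULT, frames=[6,5] (faults so far: 2)
  step 2: ref 1 -> FAULT, evict 6, frames=[1,5] (faults so far: 3)
  step 3: ref 1 -> HIT, frames=[1,5] (faults so far: 3)
  step 4: ref 1 -> HIT, frames=[1,5] (faults so far: 3)
  step 5: ref 5 -> HIT, frames=[1,5] (faults so far: 3)
  step 6: ref 3 -> FAULT, evict 1, frames=[3,5] (faults so far: 4)
  step 7: ref 1 -> FAULT, evict 5, frames=[3,1] (faults so far: 5)
  step 8: ref 6 -> FAULT, evict 3, frames=[6,1] (faults so far: 6)
  step 9: ref 6 -> HIT, frames=[6,1] (faults so far: 6)
  step 10: ref 5 -> FAULT, evict 1, frames=[6,5] (faults so far: 7)
  step 11: ref 6 -> HIT, frames=[6,5] (faults so far: 7)
  step 12: ref 1 -> FAULT, evict 5, frames=[6,1] (faults so far: 8)
  step 13: ref 4 -> FAULT, evict 6, frames=[4,1] (faults so far: 9)
  step 14: ref 5 -> FAULT, evict 1, frames=[4,5] (faults so far: 10)
  step 15: ref 4 -> HIT, frames=[4,5] (faults so far: 10)
  LRU total faults: 10
--- Optimal ---
  step 0: ref 6 -> FAULT, frames=[6,-] (faults so far: 1)
  step 1: ref 5 -> FAULT, frames=[6,5] (faults so far: 2)
  step 2: ref 1 -> FAULT, evict 6, frames=[1,5] (faults so far: 3)
  step 3: ref 1 -> HIT, frames=[1,5] (faults so far: 3)
  step 4: ref 1 -> HIT, frames=[1,5] (faults so far: 3)
  step 5: ref 5 -> HIT, frames=[1,5] (faults so far: 3)
  step 6: ref 3 -> FAULT, evict 5, frames=[1,3] (faults so far: 4)
  step 7: ref 1 -> HIT, frames=[1,3] (faults so far: 4)
  step 8: ref 6 -> FAULT, evict 3, frames=[1,6] (faults so far: 5)
  step 9: ref 6 -> HIT, frames=[1,6] (faults so far: 5)
  step 10: ref 5 -> FAULT, evict 1, frames=[5,6] (faults so far: 6)
  step 11: ref 6 -> HIT, frames=[5,6] (faults so far: 6)
  step 12: ref 1 -> FAULT, evict 6, frames=[5,1] (faults so far: 7)
  step 13: ref 4 -> FAULT, evict 1, frames=[5,4] (faults so far: 8)
  step 14: ref 5 -> HIT, frames=[5,4] (faults so far: 8)
  step 15: ref 4 -> HIT, frames=[5,4] (faults so far: 8)
  Optimal total faults: 8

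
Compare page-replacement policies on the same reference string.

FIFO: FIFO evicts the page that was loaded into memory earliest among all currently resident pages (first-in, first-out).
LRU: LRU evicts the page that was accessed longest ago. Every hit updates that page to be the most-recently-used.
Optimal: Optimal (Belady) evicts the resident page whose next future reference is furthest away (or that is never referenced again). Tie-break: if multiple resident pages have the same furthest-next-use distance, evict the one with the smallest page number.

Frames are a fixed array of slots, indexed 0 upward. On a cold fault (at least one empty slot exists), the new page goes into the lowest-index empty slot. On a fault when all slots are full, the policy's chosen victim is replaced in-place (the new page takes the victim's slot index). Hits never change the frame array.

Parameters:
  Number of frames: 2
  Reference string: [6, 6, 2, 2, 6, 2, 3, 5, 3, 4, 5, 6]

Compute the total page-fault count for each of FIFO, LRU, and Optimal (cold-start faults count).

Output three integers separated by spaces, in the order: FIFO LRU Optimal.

--- FIFO ---
  step 0: ref 6 -> FAULT, frames=[6,-] (faults so far: 1)
  step 1: ref 6 -> HIT, frames=[6,-] (faults so far: 1)
  step 2: ref 2 -> FAULT, frames=[6,2] (faults so far: 2)
  step 3: ref 2 -> HIT, frames=[6,2] (faults so far: 2)
  step 4: ref 6 -> HIT, frames=[6,2] (faults so far: 2)
  step 5: ref 2 -> HIT, frames=[6,2] (faults so far: 2)
  step 6: ref 3 -> FAULT, evict 6, frames=[3,2] (faults so far: 3)
  step 7: ref 5 -> FAULT, evict 2, frames=[3,5] (faults so far: 4)
  step 8: ref 3 -> HIT, frames=[3,5] (faults so far: 4)
  step 9: ref 4 -> FAULT, evict 3, frames=[4,5] (faults so far: 5)
  step 10: ref 5 -> HIT, frames=[4,5] (faults so far: 5)
  step 11: ref 6 -> FAULT, evict 5, frames=[4,6] (faults so far: 6)
  FIFO total faults: 6
--- LRU ---
  step 0: ref 6 -> FAULT, frames=[6,-] (faults so far: 1)
  step 1: ref 6 -> HIT, frames=[6,-] (faults so far: 1)
  step 2: ref 2 -> FAULT, frames=[6,2] (faults so far: 2)
  step 3: ref 2 -> HIT, frames=[6,2] (faults so far: 2)
  step 4: ref 6 -> HIT, frames=[6,2] (faults so far: 2)
  step 5: ref 2 -> HIT, frames=[6,2] (faults so far: 2)
  step 6: ref 3 -> FAULT, evict 6, frames=[3,2] (faults so far: 3)
  step 7: ref 5 -> FAULT, evict 2, frames=[3,5] (faults so far: 4)
  step 8: ref 3 -> HIT, frames=[3,5] (faults so far: 4)
  step 9: ref 4 -> FAULT, evict 5, frames=[3,4] (faults so far: 5)
  step 10: ref 5 -> FAULT, evict 3, frames=[5,4] (faults so far: 6)
  step 11: ref 6 -> FAULT, evict 4, frames=[5,6] (faults so far: 7)
  LRU total faults: 7
--- Optimal ---
  step 0: ref 6 -> FAULT, frames=[6,-] (faults so far: 1)
  step 1: ref 6 -> HIT, frames=[6,-] (faults so far: 1)
  step 2: ref 2 -> FAULT, frames=[6,2] (faults so far: 2)
  step 3: ref 2 -> HIT, frames=[6,2] (faults so far: 2)
  step 4: ref 6 -> HIT, frames=[6,2] (faults so far: 2)
  step 5: ref 2 -> HIT, frames=[6,2] (faults so far: 2)
  step 6: ref 3 -> FAULT, evict 2, frames=[6,3] (faults so far: 3)
  step 7: ref 5 -> FAULT, evict 6, frames=[5,3] (faults so far: 4)
  step 8: ref 3 -> HIT, frames=[5,3] (faults so far: 4)
  step 9: ref 4 -> FAULT, evict 3, frames=[5,4] (faults so far: 5)
  step 10: ref 5 -> HIT, frames=[5,4] (faults so far: 5)
  step 11: ref 6 -> FAULT, evict 4, frames=[5,6] (faults so far: 6)
  Optimal total faults: 6

Answer: 6 7 6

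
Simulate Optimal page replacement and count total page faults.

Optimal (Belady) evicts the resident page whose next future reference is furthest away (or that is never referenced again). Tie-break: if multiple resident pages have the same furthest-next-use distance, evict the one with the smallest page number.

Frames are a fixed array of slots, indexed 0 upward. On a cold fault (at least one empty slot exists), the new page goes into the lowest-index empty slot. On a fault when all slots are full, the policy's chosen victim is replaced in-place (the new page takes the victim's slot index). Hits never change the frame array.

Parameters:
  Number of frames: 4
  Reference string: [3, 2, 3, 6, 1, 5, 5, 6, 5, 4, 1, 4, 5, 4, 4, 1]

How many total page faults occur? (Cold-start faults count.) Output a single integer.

Answer: 6

Derivation:
Step 0: ref 3 → FAULT, frames=[3,-,-,-]
Step 1: ref 2 → FAULT, frames=[3,2,-,-]
Step 2: ref 3 → HIT, frames=[3,2,-,-]
Step 3: ref 6 → FAULT, frames=[3,2,6,-]
Step 4: ref 1 → FAULT, frames=[3,2,6,1]
Step 5: ref 5 → FAULT (evict 2), frames=[3,5,6,1]
Step 6: ref 5 → HIT, frames=[3,5,6,1]
Step 7: ref 6 → HIT, frames=[3,5,6,1]
Step 8: ref 5 → HIT, frames=[3,5,6,1]
Step 9: ref 4 → FAULT (evict 3), frames=[4,5,6,1]
Step 10: ref 1 → HIT, frames=[4,5,6,1]
Step 11: ref 4 → HIT, frames=[4,5,6,1]
Step 12: ref 5 → HIT, frames=[4,5,6,1]
Step 13: ref 4 → HIT, frames=[4,5,6,1]
Step 14: ref 4 → HIT, frames=[4,5,6,1]
Step 15: ref 1 → HIT, frames=[4,5,6,1]
Total faults: 6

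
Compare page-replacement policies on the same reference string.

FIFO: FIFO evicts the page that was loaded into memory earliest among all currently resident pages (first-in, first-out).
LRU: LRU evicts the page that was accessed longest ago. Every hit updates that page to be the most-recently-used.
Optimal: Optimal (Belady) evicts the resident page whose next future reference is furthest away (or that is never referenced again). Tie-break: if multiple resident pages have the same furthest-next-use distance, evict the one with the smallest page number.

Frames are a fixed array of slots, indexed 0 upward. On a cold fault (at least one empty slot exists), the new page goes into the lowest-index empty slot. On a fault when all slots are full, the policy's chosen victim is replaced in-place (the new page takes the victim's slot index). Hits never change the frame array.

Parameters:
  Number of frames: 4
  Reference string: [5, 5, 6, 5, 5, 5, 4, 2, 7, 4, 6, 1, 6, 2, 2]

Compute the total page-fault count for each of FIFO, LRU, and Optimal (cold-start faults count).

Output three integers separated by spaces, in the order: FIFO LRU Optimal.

Answer: 7 8 6

Derivation:
--- FIFO ---
  step 0: ref 5 -> FAULT, frames=[5,-,-,-] (faults so far: 1)
  step 1: ref 5 -> HIT, frames=[5,-,-,-] (faults so far: 1)
  step 2: ref 6 -> FAULT, frames=[5,6,-,-] (faults so far: 2)
  step 3: ref 5 -> HIT, frames=[5,6,-,-] (faults so far: 2)
  step 4: ref 5 -> HIT, frames=[5,6,-,-] (faults so far: 2)
  step 5: ref 5 -> HIT, frames=[5,6,-,-] (faults so far: 2)
  step 6: ref 4 -> FAULT, frames=[5,6,4,-] (faults so far: 3)
  step 7: ref 2 -> FAULT, frames=[5,6,4,2] (faults so far: 4)
  step 8: ref 7 -> FAULT, evict 5, frames=[7,6,4,2] (faults so far: 5)
  step 9: ref 4 -> HIT, frames=[7,6,4,2] (faults so far: 5)
  step 10: ref 6 -> HIT, frames=[7,6,4,2] (faults so far: 5)
  step 11: ref 1 -> FAULT, evict 6, frames=[7,1,4,2] (faults so far: 6)
  step 12: ref 6 -> FAULT, evict 4, frames=[7,1,6,2] (faults so far: 7)
  step 13: ref 2 -> HIT, frames=[7,1,6,2] (faults so far: 7)
  step 14: ref 2 -> HIT, frames=[7,1,6,2] (faults so far: 7)
  FIFO total faults: 7
--- LRU ---
  step 0: ref 5 -> FAULT, frames=[5,-,-,-] (faults so far: 1)
  step 1: ref 5 -> HIT, frames=[5,-,-,-] (faults so far: 1)
  step 2: ref 6 -> FAULT, frames=[5,6,-,-] (faults so far: 2)
  step 3: ref 5 -> HIT, frames=[5,6,-,-] (faults so far: 2)
  step 4: ref 5 -> HIT, frames=[5,6,-,-] (faults so far: 2)
  step 5: ref 5 -> HIT, frames=[5,6,-,-] (faults so far: 2)
  step 6: ref 4 -> FAULT, frames=[5,6,4,-] (faults so far: 3)
  step 7: ref 2 -> FAULT, frames=[5,6,4,2] (faults so far: 4)
  step 8: ref 7 -> FAULT, evict 6, frames=[5,7,4,2] (faults so far: 5)
  step 9: ref 4 -> HIT, frames=[5,7,4,2] (faults so far: 5)
  step 10: ref 6 -> FAULT, evict 5, frames=[6,7,4,2] (faults so far: 6)
  step 11: ref 1 -> FAULT, evict 2, frames=[6,7,4,1] (faults so far: 7)
  step 12: ref 6 -> HIT, frames=[6,7,4,1] (faults so far: 7)
  step 13: ref 2 -> FAULT, evict 7, frames=[6,2,4,1] (faults so far: 8)
  step 14: ref 2 -> HIT, frames=[6,2,4,1] (faults so far: 8)
  LRU total faults: 8
--- Optimal ---
  step 0: ref 5 -> FAULT, frames=[5,-,-,-] (faults so far: 1)
  step 1: ref 5 -> HIT, frames=[5,-,-,-] (faults so far: 1)
  step 2: ref 6 -> FAULT, frames=[5,6,-,-] (faults so far: 2)
  step 3: ref 5 -> HIT, frames=[5,6,-,-] (faults so far: 2)
  step 4: ref 5 -> HIT, frames=[5,6,-,-] (faults so far: 2)
  step 5: ref 5 -> HIT, frames=[5,6,-,-] (faults so far: 2)
  step 6: ref 4 -> FAULT, frames=[5,6,4,-] (faults so far: 3)
  step 7: ref 2 -> FAULT, frames=[5,6,4,2] (faults so far: 4)
  step 8: ref 7 -> FAULT, evict 5, frames=[7,6,4,2] (faults so far: 5)
  step 9: ref 4 -> HIT, frames=[7,6,4,2] (faults so far: 5)
  step 10: ref 6 -> HIT, frames=[7,6,4,2] (faults so far: 5)
  step 11: ref 1 -> FAULT, evict 4, frames=[7,6,1,2] (faults so far: 6)
  step 12: ref 6 -> HIT, frames=[7,6,1,2] (faults so far: 6)
  step 13: ref 2 -> HIT, frames=[7,6,1,2] (faults so far: 6)
  step 14: ref 2 -> HIT, frames=[7,6,1,2] (faults so far: 6)
  Optimal total faults: 6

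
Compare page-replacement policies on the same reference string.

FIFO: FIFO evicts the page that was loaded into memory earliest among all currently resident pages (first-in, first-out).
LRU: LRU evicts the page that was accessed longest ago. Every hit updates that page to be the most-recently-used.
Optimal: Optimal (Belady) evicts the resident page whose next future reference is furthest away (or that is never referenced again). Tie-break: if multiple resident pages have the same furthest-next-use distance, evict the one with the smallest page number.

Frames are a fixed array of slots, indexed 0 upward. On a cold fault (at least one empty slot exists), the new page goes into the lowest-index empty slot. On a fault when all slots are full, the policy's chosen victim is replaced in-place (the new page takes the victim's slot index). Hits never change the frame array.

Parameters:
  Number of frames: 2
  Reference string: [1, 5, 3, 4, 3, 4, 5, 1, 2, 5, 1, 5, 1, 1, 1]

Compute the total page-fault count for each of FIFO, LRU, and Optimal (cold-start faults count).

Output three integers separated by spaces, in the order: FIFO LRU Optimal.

Answer: 9 9 8

Derivation:
--- FIFO ---
  step 0: ref 1 -> FAULT, frames=[1,-] (faults so far: 1)
  step 1: ref 5 -> FAULT, frames=[1,5] (faults so far: 2)
  step 2: ref 3 -> FAULT, evict 1, frames=[3,5] (faults so far: 3)
  step 3: ref 4 -> FAULT, evict 5, frames=[3,4] (faults so far: 4)
  step 4: ref 3 -> HIT, frames=[3,4] (faults so far: 4)
  step 5: ref 4 -> HIT, frames=[3,4] (faults so far: 4)
  step 6: ref 5 -> FAULT, evict 3, frames=[5,4] (faults so far: 5)
  step 7: ref 1 -> FAULT, evict 4, frames=[5,1] (faults so far: 6)
  step 8: ref 2 -> FAULT, evict 5, frames=[2,1] (faults so far: 7)
  step 9: ref 5 -> FAULT, evict 1, frames=[2,5] (faults so far: 8)
  step 10: ref 1 -> FAULT, evict 2, frames=[1,5] (faults so far: 9)
  step 11: ref 5 -> HIT, frames=[1,5] (faults so far: 9)
  step 12: ref 1 -> HIT, frames=[1,5] (faults so far: 9)
  step 13: ref 1 -> HIT, frames=[1,5] (faults so far: 9)
  step 14: ref 1 -> HIT, frames=[1,5] (faults so far: 9)
  FIFO total faults: 9
--- LRU ---
  step 0: ref 1 -> FAULT, frames=[1,-] (faults so far: 1)
  step 1: ref 5 -> FAULT, frames=[1,5] (faults so far: 2)
  step 2: ref 3 -> FAULT, evict 1, frames=[3,5] (faults so far: 3)
  step 3: ref 4 -> FAULT, evict 5, frames=[3,4] (faults so far: 4)
  step 4: ref 3 -> HIT, frames=[3,4] (faults so far: 4)
  step 5: ref 4 -> HIT, frames=[3,4] (faults so far: 4)
  step 6: ref 5 -> FAULT, evict 3, frames=[5,4] (faults so far: 5)
  step 7: ref 1 -> FAULT, evict 4, frames=[5,1] (faults so far: 6)
  step 8: ref 2 -> FAULT, evict 5, frames=[2,1] (faults so far: 7)
  step 9: ref 5 -> FAULT, evict 1, frames=[2,5] (faults so far: 8)
  step 10: ref 1 -> FAULT, evict 2, frames=[1,5] (faults so far: 9)
  step 11: ref 5 -> HIT, frames=[1,5] (faults so far: 9)
  step 12: ref 1 -> HIT, frames=[1,5] (faults so far: 9)
  step 13: ref 1 -> HIT, frames=[1,5] (faults so far: 9)
  step 14: ref 1 -> HIT, frames=[1,5] (faults so far: 9)
  LRU total faults: 9
--- Optimal ---
  step 0: ref 1 -> FAULT, frames=[1,-] (faults so far: 1)
  step 1: ref 5 -> FAULT, frames=[1,5] (faults so far: 2)
  step 2: ref 3 -> FAULT, evict 1, frames=[3,5] (faults so far: 3)
  step 3: ref 4 -> FAULT, evict 5, frames=[3,4] (faults so far: 4)
  step 4: ref 3 -> HIT, frames=[3,4] (faults so far: 4)
  step 5: ref 4 -> HIT, frames=[3,4] (faults so far: 4)
  step 6: ref 5 -> FAULT, evict 3, frames=[5,4] (faults so far: 5)
  step 7: ref 1 -> FAULT, evict 4, frames=[5,1] (faults so far: 6)
  step 8: ref 2 -> FAULT, evict 1, frames=[5,2] (faults so far: 7)
  step 9: ref 5 -> HIT, frames=[5,2] (faults so far: 7)
  step 10: ref 1 -> FAULT, evict 2, frames=[5,1] (faults so far: 8)
  step 11: ref 5 -> HIT, frames=[5,1] (faults so far: 8)
  step 12: ref 1 -> HIT, frames=[5,1] (faults so far: 8)
  step 13: ref 1 -> HIT, frames=[5,1] (faults so far: 8)
  step 14: ref 1 -> HIT, frames=[5,1] (faults so far: 8)
  Optimal total faults: 8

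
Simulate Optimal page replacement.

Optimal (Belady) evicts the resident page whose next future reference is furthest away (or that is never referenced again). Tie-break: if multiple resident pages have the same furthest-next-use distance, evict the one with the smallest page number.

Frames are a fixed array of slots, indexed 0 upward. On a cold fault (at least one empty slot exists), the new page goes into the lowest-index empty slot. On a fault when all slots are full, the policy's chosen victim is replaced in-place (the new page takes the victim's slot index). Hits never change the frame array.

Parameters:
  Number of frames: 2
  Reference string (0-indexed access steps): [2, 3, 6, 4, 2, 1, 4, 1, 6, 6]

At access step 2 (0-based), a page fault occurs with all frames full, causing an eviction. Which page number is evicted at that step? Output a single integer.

Step 0: ref 2 -> FAULT, frames=[2,-]
Step 1: ref 3 -> FAULT, frames=[2,3]
Step 2: ref 6 -> FAULT, evict 3, frames=[2,6]
At step 2: evicted page 3

Answer: 3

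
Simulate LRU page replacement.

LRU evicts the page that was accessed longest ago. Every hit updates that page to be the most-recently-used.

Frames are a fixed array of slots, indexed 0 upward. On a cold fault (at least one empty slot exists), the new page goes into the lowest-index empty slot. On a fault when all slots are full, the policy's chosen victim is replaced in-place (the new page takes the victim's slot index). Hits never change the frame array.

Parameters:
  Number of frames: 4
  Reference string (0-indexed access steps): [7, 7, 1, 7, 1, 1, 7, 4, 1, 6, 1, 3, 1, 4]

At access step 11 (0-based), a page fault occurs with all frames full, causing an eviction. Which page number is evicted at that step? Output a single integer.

Answer: 7

Derivation:
Step 0: ref 7 -> FAULT, frames=[7,-,-,-]
Step 1: ref 7 -> HIT, frames=[7,-,-,-]
Step 2: ref 1 -> FAULT, frames=[7,1,-,-]
Step 3: ref 7 -> HIT, frames=[7,1,-,-]
Step 4: ref 1 -> HIT, frames=[7,1,-,-]
Step 5: ref 1 -> HIT, frames=[7,1,-,-]
Step 6: ref 7 -> HIT, frames=[7,1,-,-]
Step 7: ref 4 -> FAULT, frames=[7,1,4,-]
Step 8: ref 1 -> HIT, frames=[7,1,4,-]
Step 9: ref 6 -> FAULT, frames=[7,1,4,6]
Step 10: ref 1 -> HIT, frames=[7,1,4,6]
Step 11: ref 3 -> FAULT, evict 7, frames=[3,1,4,6]
At step 11: evicted page 7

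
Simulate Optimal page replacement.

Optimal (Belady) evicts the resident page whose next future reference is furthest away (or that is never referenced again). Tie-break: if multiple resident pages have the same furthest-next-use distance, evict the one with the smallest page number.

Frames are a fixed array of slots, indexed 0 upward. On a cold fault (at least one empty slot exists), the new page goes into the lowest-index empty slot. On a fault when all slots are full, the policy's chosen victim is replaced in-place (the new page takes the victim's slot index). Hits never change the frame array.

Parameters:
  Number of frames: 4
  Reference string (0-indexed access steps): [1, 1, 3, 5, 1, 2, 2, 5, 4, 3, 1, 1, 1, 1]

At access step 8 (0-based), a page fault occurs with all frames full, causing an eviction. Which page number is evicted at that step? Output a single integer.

Answer: 2

Derivation:
Step 0: ref 1 -> FAULT, frames=[1,-,-,-]
Step 1: ref 1 -> HIT, frames=[1,-,-,-]
Step 2: ref 3 -> FAULT, frames=[1,3,-,-]
Step 3: ref 5 -> FAULT, frames=[1,3,5,-]
Step 4: ref 1 -> HIT, frames=[1,3,5,-]
Step 5: ref 2 -> FAULT, frames=[1,3,5,2]
Step 6: ref 2 -> HIT, frames=[1,3,5,2]
Step 7: ref 5 -> HIT, frames=[1,3,5,2]
Step 8: ref 4 -> FAULT, evict 2, frames=[1,3,5,4]
At step 8: evicted page 2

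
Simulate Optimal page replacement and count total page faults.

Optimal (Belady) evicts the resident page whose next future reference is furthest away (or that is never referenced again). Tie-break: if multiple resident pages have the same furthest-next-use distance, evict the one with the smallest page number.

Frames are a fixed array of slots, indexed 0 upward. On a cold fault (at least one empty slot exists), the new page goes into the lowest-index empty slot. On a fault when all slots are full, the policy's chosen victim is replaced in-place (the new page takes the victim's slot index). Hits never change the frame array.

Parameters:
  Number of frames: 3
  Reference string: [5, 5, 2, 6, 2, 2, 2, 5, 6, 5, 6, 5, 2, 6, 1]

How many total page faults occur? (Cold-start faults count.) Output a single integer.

Step 0: ref 5 → FAULT, frames=[5,-,-]
Step 1: ref 5 → HIT, frames=[5,-,-]
Step 2: ref 2 → FAULT, frames=[5,2,-]
Step 3: ref 6 → FAULT, frames=[5,2,6]
Step 4: ref 2 → HIT, frames=[5,2,6]
Step 5: ref 2 → HIT, frames=[5,2,6]
Step 6: ref 2 → HIT, frames=[5,2,6]
Step 7: ref 5 → HIT, frames=[5,2,6]
Step 8: ref 6 → HIT, frames=[5,2,6]
Step 9: ref 5 → HIT, frames=[5,2,6]
Step 10: ref 6 → HIT, frames=[5,2,6]
Step 11: ref 5 → HIT, frames=[5,2,6]
Step 12: ref 2 → HIT, frames=[5,2,6]
Step 13: ref 6 → HIT, frames=[5,2,6]
Step 14: ref 1 → FAULT (evict 2), frames=[5,1,6]
Total faults: 4

Answer: 4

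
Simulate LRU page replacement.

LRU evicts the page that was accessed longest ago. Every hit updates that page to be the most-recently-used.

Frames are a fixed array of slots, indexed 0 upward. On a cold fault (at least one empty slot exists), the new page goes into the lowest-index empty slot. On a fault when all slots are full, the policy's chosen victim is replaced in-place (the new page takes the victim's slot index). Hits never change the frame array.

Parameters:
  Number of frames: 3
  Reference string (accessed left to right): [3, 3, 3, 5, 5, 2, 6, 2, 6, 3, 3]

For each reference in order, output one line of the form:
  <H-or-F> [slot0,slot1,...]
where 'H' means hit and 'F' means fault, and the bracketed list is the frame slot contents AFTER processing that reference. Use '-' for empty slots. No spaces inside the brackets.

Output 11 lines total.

F [3,-,-]
H [3,-,-]
H [3,-,-]
F [3,5,-]
H [3,5,-]
F [3,5,2]
F [6,5,2]
H [6,5,2]
H [6,5,2]
F [6,3,2]
H [6,3,2]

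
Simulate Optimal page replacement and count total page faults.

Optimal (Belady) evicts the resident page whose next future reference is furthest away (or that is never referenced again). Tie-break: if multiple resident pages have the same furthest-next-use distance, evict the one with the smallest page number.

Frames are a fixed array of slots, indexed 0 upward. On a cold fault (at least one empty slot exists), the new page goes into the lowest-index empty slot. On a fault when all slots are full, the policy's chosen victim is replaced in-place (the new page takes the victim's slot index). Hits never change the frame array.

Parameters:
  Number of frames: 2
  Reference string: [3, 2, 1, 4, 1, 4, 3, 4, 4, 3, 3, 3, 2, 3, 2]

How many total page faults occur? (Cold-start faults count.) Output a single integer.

Step 0: ref 3 → FAULT, frames=[3,-]
Step 1: ref 2 → FAULT, frames=[3,2]
Step 2: ref 1 → FAULT (evict 2), frames=[3,1]
Step 3: ref 4 → FAULT (evict 3), frames=[4,1]
Step 4: ref 1 → HIT, frames=[4,1]
Step 5: ref 4 → HIT, frames=[4,1]
Step 6: ref 3 → FAULT (evict 1), frames=[4,3]
Step 7: ref 4 → HIT, frames=[4,3]
Step 8: ref 4 → HIT, frames=[4,3]
Step 9: ref 3 → HIT, frames=[4,3]
Step 10: ref 3 → HIT, frames=[4,3]
Step 11: ref 3 → HIT, frames=[4,3]
Step 12: ref 2 → FAULT (evict 4), frames=[2,3]
Step 13: ref 3 → HIT, frames=[2,3]
Step 14: ref 2 → HIT, frames=[2,3]
Total faults: 6

Answer: 6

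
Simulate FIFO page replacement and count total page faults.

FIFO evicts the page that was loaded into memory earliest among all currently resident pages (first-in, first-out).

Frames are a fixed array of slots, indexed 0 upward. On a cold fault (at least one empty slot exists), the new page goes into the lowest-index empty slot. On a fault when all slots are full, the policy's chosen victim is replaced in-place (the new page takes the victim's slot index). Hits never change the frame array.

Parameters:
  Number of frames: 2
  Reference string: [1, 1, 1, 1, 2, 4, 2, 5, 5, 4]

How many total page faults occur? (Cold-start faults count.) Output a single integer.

Step 0: ref 1 → FAULT, frames=[1,-]
Step 1: ref 1 → HIT, frames=[1,-]
Step 2: ref 1 → HIT, frames=[1,-]
Step 3: ref 1 → HIT, frames=[1,-]
Step 4: ref 2 → FAULT, frames=[1,2]
Step 5: ref 4 → FAULT (evict 1), frames=[4,2]
Step 6: ref 2 → HIT, frames=[4,2]
Step 7: ref 5 → FAULT (evict 2), frames=[4,5]
Step 8: ref 5 → HIT, frames=[4,5]
Step 9: ref 4 → HIT, frames=[4,5]
Total faults: 4

Answer: 4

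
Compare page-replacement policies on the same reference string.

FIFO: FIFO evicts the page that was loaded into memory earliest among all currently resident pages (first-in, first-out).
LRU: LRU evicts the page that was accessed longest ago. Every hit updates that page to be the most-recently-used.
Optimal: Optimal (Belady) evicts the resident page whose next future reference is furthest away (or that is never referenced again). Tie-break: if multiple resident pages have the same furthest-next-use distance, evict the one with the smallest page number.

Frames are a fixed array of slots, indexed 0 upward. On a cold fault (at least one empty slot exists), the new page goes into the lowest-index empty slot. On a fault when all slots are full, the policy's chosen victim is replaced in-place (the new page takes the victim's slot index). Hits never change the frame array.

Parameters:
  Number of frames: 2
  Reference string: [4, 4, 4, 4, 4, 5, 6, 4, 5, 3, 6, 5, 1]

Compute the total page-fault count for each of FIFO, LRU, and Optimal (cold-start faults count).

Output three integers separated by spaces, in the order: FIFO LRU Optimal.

Answer: 9 9 7

Derivation:
--- FIFO ---
  step 0: ref 4 -> FAULT, frames=[4,-] (faults so far: 1)
  step 1: ref 4 -> HIT, frames=[4,-] (faults so far: 1)
  step 2: ref 4 -> HIT, frames=[4,-] (faults so far: 1)
  step 3: ref 4 -> HIT, frames=[4,-] (faults so far: 1)
  step 4: ref 4 -> HIT, frames=[4,-] (faults so far: 1)
  step 5: ref 5 -> FAULT, frames=[4,5] (faults so far: 2)
  step 6: ref 6 -> FAULT, evict 4, frames=[6,5] (faults so far: 3)
  step 7: ref 4 -> FAULT, evict 5, frames=[6,4] (faults so far: 4)
  step 8: ref 5 -> FAULT, evict 6, frames=[5,4] (faults so far: 5)
  step 9: ref 3 -> FAULT, evict 4, frames=[5,3] (faults so far: 6)
  step 10: ref 6 -> FAULT, evict 5, frames=[6,3] (faults so far: 7)
  step 11: ref 5 -> FAULT, evict 3, frames=[6,5] (faults so far: 8)
  step 12: ref 1 -> FAULT, evict 6, frames=[1,5] (faults so far: 9)
  FIFO total faults: 9
--- LRU ---
  step 0: ref 4 -> FAULT, frames=[4,-] (faults so far: 1)
  step 1: ref 4 -> HIT, frames=[4,-] (faults so far: 1)
  step 2: ref 4 -> HIT, frames=[4,-] (faults so far: 1)
  step 3: ref 4 -> HIT, frames=[4,-] (faults so far: 1)
  step 4: ref 4 -> HIT, frames=[4,-] (faults so far: 1)
  step 5: ref 5 -> FAULT, frames=[4,5] (faults so far: 2)
  step 6: ref 6 -> FAULT, evict 4, frames=[6,5] (faults so far: 3)
  step 7: ref 4 -> FAULT, evict 5, frames=[6,4] (faults so far: 4)
  step 8: ref 5 -> FAULT, evict 6, frames=[5,4] (faults so far: 5)
  step 9: ref 3 -> FAULT, evict 4, frames=[5,3] (faults so far: 6)
  step 10: ref 6 -> FAULT, evict 5, frames=[6,3] (faults so far: 7)
  step 11: ref 5 -> FAULT, evict 3, frames=[6,5] (faults so far: 8)
  step 12: ref 1 -> FAULT, evict 6, frames=[1,5] (faults so far: 9)
  LRU total faults: 9
--- Optimal ---
  step 0: ref 4 -> FAULT, frames=[4,-] (faults so far: 1)
  step 1: ref 4 -> HIT, frames=[4,-] (faults so far: 1)
  step 2: ref 4 -> HIT, frames=[4,-] (faults so far: 1)
  step 3: ref 4 -> HIT, frames=[4,-] (faults so far: 1)
  step 4: ref 4 -> HIT, frames=[4,-] (faults so far: 1)
  step 5: ref 5 -> FAULT, frames=[4,5] (faults so far: 2)
  step 6: ref 6 -> FAULT, evict 5, frames=[4,6] (faults so far: 3)
  step 7: ref 4 -> HIT, frames=[4,6] (faults so far: 3)
  step 8: ref 5 -> FAULT, evict 4, frames=[5,6] (faults so far: 4)
  step 9: ref 3 -> FAULT, evict 5, frames=[3,6] (faults so far: 5)
  step 10: ref 6 -> HIT, frames=[3,6] (faults so far: 5)
  step 11: ref 5 -> FAULT, evict 3, frames=[5,6] (faults so far: 6)
  step 12: ref 1 -> FAULT, evict 5, frames=[1,6] (faults so far: 7)
  Optimal total faults: 7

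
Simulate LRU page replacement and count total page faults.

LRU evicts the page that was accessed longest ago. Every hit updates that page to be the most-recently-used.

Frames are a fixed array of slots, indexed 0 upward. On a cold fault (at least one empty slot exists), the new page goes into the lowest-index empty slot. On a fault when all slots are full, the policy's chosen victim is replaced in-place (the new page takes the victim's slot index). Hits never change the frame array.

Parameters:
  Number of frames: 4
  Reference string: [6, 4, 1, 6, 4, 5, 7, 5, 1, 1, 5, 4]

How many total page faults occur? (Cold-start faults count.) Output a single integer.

Answer: 6

Derivation:
Step 0: ref 6 → FAULT, frames=[6,-,-,-]
Step 1: ref 4 → FAULT, frames=[6,4,-,-]
Step 2: ref 1 → FAULT, frames=[6,4,1,-]
Step 3: ref 6 → HIT, frames=[6,4,1,-]
Step 4: ref 4 → HIT, frames=[6,4,1,-]
Step 5: ref 5 → FAULT, frames=[6,4,1,5]
Step 6: ref 7 → FAULT (evict 1), frames=[6,4,7,5]
Step 7: ref 5 → HIT, frames=[6,4,7,5]
Step 8: ref 1 → FAULT (evict 6), frames=[1,4,7,5]
Step 9: ref 1 → HIT, frames=[1,4,7,5]
Step 10: ref 5 → HIT, frames=[1,4,7,5]
Step 11: ref 4 → HIT, frames=[1,4,7,5]
Total faults: 6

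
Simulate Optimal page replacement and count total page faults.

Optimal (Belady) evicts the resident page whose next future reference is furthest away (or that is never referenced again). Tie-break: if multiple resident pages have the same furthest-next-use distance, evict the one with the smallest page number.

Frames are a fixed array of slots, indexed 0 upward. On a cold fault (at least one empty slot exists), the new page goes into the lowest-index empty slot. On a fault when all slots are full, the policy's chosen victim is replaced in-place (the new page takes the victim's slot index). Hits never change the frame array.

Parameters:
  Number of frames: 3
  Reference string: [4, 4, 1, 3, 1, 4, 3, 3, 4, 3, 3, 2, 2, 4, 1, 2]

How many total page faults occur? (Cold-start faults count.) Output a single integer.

Step 0: ref 4 → FAULT, frames=[4,-,-]
Step 1: ref 4 → HIT, frames=[4,-,-]
Step 2: ref 1 → FAULT, frames=[4,1,-]
Step 3: ref 3 → FAULT, frames=[4,1,3]
Step 4: ref 1 → HIT, frames=[4,1,3]
Step 5: ref 4 → HIT, frames=[4,1,3]
Step 6: ref 3 → HIT, frames=[4,1,3]
Step 7: ref 3 → HIT, frames=[4,1,3]
Step 8: ref 4 → HIT, frames=[4,1,3]
Step 9: ref 3 → HIT, frames=[4,1,3]
Step 10: ref 3 → HIT, frames=[4,1,3]
Step 11: ref 2 → FAULT (evict 3), frames=[4,1,2]
Step 12: ref 2 → HIT, frames=[4,1,2]
Step 13: ref 4 → HIT, frames=[4,1,2]
Step 14: ref 1 → HIT, frames=[4,1,2]
Step 15: ref 2 → HIT, frames=[4,1,2]
Total faults: 4

Answer: 4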